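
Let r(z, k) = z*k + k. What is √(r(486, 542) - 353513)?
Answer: 3*I*√9951 ≈ 299.26*I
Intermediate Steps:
r(z, k) = k + k*z (r(z, k) = k*z + k = k + k*z)
√(r(486, 542) - 353513) = √(542*(1 + 486) - 353513) = √(542*487 - 353513) = √(263954 - 353513) = √(-89559) = 3*I*√9951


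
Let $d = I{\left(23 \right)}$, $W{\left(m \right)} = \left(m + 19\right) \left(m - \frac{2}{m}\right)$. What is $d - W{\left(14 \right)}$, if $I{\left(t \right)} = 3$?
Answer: $- \frac{3180}{7} \approx -454.29$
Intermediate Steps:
$W{\left(m \right)} = \left(19 + m\right) \left(m - \frac{2}{m}\right)$
$d = 3$
$d - W{\left(14 \right)} = 3 - \left(-2 + 14^{2} - \frac{38}{14} + 19 \cdot 14\right) = 3 - \left(-2 + 196 - \frac{19}{7} + 266\right) = 3 - \frac{3201}{7} = - \frac{3180}{7}$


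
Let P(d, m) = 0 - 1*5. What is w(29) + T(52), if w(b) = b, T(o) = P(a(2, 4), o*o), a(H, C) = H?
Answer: 24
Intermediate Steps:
P(d, m) = -5 (P(d, m) = 0 - 5 = -5)
T(o) = -5
w(29) + T(52) = 29 - 5 = 24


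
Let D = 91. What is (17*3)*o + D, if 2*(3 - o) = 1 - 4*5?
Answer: 1457/2 ≈ 728.50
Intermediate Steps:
o = 25/2 (o = 3 - (1 - 4*5)/2 = 3 - (1 - 20)/2 = 3 - ½*(-19) = 3 + 19/2 = 25/2 ≈ 12.500)
(17*3)*o + D = (17*3)*(25/2) + 91 = 51*(25/2) + 91 = 1275/2 + 91 = 1457/2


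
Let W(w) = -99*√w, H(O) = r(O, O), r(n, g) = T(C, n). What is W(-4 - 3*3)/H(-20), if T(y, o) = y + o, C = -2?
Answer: 9*I*√13/2 ≈ 16.225*I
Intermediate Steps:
T(y, o) = o + y
r(n, g) = -2 + n (r(n, g) = n - 2 = -2 + n)
H(O) = -2 + O
W(-4 - 3*3)/H(-20) = (-99*√(-4 - 3*3))/(-2 - 20) = -99*√(-4 - 9)/(-22) = -99*I*√13*(-1/22) = 9*I*√13/2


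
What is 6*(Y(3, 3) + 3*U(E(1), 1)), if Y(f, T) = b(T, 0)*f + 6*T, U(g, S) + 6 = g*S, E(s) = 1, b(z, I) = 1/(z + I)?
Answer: 24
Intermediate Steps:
b(z, I) = 1/(I + z)
U(g, S) = -6 + S*g (U(g, S) = -6 + g*S = -6 + S*g)
Y(f, T) = 6*T + f/T (Y(f, T) = f/(0 + T) + 6*T = f/T + 6*T = 6*T + f/T)
6*(Y(3, 3) + 3*U(E(1), 1)) = 6*((6*3 + 3/3) + 3*(-6 + 1*1)) = 6*((18 + 3*(1/3)) + 3*(-6 + 1)) = 6*((18 + 1) + 3*(-5)) = 6*(19 - 15) = 6*4 = 24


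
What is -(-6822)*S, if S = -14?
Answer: -95508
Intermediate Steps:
-(-6822)*S = -(-6822)*(-14) = -1*95508 = -95508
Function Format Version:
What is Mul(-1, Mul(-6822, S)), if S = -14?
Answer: -95508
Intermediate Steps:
Mul(-1, Mul(-6822, S)) = Mul(-1, Mul(-6822, -14)) = Mul(-1, 95508) = -95508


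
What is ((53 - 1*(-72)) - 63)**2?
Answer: 3844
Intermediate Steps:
((53 - 1*(-72)) - 63)**2 = ((53 + 72) - 63)**2 = (125 - 63)**2 = 62**2 = 3844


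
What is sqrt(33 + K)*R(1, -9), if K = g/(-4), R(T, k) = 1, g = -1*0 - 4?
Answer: sqrt(34) ≈ 5.8309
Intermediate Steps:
g = -4 (g = 0 - 4 = -4)
K = 1 (K = -4/(-4) = -4*(-1/4) = 1)
sqrt(33 + K)*R(1, -9) = sqrt(33 + 1)*1 = sqrt(34)*1 = sqrt(34)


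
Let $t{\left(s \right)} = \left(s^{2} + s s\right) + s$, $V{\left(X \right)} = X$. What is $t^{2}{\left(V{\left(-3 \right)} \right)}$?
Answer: $225$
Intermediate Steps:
$t{\left(s \right)} = s + 2 s^{2}$ ($t{\left(s \right)} = \left(s^{2} + s^{2}\right) + s = 2 s^{2} + s = s + 2 s^{2}$)
$t^{2}{\left(V{\left(-3 \right)} \right)} = \left(- 3 \left(1 + 2 \left(-3\right)\right)\right)^{2} = \left(- 3 \left(1 - 6\right)\right)^{2} = \left(\left(-3\right) \left(-5\right)\right)^{2} = 15^{2} = 225$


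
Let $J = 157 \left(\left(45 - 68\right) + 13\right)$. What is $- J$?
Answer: $1570$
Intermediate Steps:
$J = -1570$ ($J = 157 \left(\left(45 - 68\right) + 13\right) = 157 \left(-23 + 13\right) = 157 \left(-10\right) = -1570$)
$- J = \left(-1\right) \left(-1570\right) = 1570$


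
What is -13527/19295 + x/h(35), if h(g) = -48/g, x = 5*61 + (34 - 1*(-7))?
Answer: -117155873/463080 ≈ -252.99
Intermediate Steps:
x = 346 (x = 305 + (34 + 7) = 305 + 41 = 346)
-13527/19295 + x/h(35) = -13527/19295 + 346/((-48/35)) = -13527*1/19295 + 346/((-48*1/35)) = -13527/19295 + 346/(-48/35) = -13527/19295 + 346*(-35/48) = -13527/19295 - 6055/24 = -117155873/463080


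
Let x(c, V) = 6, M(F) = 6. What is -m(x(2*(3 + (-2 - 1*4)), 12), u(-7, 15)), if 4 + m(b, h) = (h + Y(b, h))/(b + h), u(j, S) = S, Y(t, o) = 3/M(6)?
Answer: 137/42 ≈ 3.2619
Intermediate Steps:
Y(t, o) = ½ (Y(t, o) = 3/6 = 3*(⅙) = ½)
m(b, h) = -4 + (½ + h)/(b + h) (m(b, h) = -4 + (h + ½)/(b + h) = -4 + (½ + h)/(b + h))
-m(x(2*(3 + (-2 - 1*4)), 12), u(-7, 15)) = -(½ - 4*6 - 3*15)/(6 + 15) = -(½ - 24 - 45)/21 = -(-137)/(21*2) = -1*(-137/42) = 137/42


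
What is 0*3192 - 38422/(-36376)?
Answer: 19211/18188 ≈ 1.0562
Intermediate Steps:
0*3192 - 38422/(-36376) = 0 - 38422*(-1)/36376 = 0 - 1*(-19211/18188) = 0 + 19211/18188 = 19211/18188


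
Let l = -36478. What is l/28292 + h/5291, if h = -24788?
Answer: -40650327/6804226 ≈ -5.9743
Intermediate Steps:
l/28292 + h/5291 = -36478/28292 - 24788/5291 = -36478*1/28292 - 24788*1/5291 = -18239/14146 - 24788/5291 = -40650327/6804226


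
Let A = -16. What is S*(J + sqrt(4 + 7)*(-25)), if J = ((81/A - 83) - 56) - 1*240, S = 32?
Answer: -12290 - 800*sqrt(11) ≈ -14943.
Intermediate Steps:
J = -6145/16 (J = ((81/(-16) - 83) - 56) - 1*240 = ((81*(-1/16) - 83) - 56) - 240 = ((-81/16 - 83) - 56) - 240 = (-1409/16 - 56) - 240 = -2305/16 - 240 = -6145/16 ≈ -384.06)
S*(J + sqrt(4 + 7)*(-25)) = 32*(-6145/16 + sqrt(4 + 7)*(-25)) = 32*(-6145/16 + sqrt(11)*(-25)) = 32*(-6145/16 - 25*sqrt(11)) = -12290 - 800*sqrt(11)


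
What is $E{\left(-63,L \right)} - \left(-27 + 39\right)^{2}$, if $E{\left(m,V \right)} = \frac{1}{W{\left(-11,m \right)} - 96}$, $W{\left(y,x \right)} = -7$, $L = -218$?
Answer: $- \frac{14833}{103} \approx -144.01$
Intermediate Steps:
$E{\left(m,V \right)} = - \frac{1}{103}$ ($E{\left(m,V \right)} = \frac{1}{-7 - 96} = \frac{1}{-103} = - \frac{1}{103}$)
$E{\left(-63,L \right)} - \left(-27 + 39\right)^{2} = - \frac{1}{103} - \left(-27 + 39\right)^{2} = - \frac{1}{103} - 12^{2} = - \frac{1}{103} - 144 = - \frac{14833}{103}$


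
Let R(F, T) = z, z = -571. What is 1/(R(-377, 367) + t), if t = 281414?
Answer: 1/280843 ≈ 3.5607e-6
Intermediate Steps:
R(F, T) = -571
1/(R(-377, 367) + t) = 1/(-571 + 281414) = 1/280843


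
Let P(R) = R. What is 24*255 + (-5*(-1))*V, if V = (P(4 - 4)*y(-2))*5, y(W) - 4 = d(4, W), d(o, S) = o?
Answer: 6120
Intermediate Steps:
y(W) = 8 (y(W) = 4 + 4 = 8)
V = 0 (V = ((4 - 4)*8)*5 = (0*8)*5 = 0*5 = 0)
24*255 + (-5*(-1))*V = 24*255 - 5*(-1)*0 = 6120 + 5*0 = 6120 + 0 = 6120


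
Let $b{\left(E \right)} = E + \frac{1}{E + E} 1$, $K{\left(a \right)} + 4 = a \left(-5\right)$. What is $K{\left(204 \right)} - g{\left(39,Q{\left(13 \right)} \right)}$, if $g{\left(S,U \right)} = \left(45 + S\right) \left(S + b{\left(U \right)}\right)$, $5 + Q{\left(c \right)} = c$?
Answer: $- \frac{19909}{4} \approx -4977.3$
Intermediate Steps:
$Q{\left(c \right)} = -5 + c$
$K{\left(a \right)} = -4 - 5 a$ ($K{\left(a \right)} = -4 + a \left(-5\right) = -4 - 5 a$)
$b{\left(E \right)} = E + \frac{1}{2 E}$ ($b{\left(E \right)} = E + \frac{1}{2 E} 1 = E + \frac{1}{2 E}$)
$g{\left(S,U \right)} = \left(45 + S\right) \left(S + U + \frac{1}{2 U}\right)$ ($g{\left(S,U \right)} = \left(45 + S\right) \left(S + \left(U + \frac{1}{2 U}\right)\right) = \left(45 + S\right) \left(S + U + \frac{1}{2 U}\right)$)
$K{\left(204 \right)} - g{\left(39,Q{\left(13 \right)} \right)} = \left(-4 - 1020\right) - \left(39^{2} + 45 \cdot 39 + 45 \left(-5 + 13\right) + \frac{45}{2 \left(-5 + 13\right)} + 39 \left(-5 + 13\right) + \frac{1}{2} \cdot 39 \frac{1}{-5 + 13}\right) = \left(-4 - 1020\right) - \left(1521 + 1755 + 45 \cdot 8 + \frac{45}{2 \cdot 8} + 39 \cdot 8 + \frac{1}{2} \cdot 39 \cdot \frac{1}{8}\right) = -1024 - \left(1521 + 1755 + 360 + \frac{45}{2} \cdot \frac{1}{8} + 312 + \frac{1}{2} \cdot 39 \cdot \frac{1}{8}\right) = -1024 - \left(1521 + 1755 + 360 + \frac{45}{16} + 312 + \frac{39}{16}\right) = -1024 - \frac{15813}{4} = - \frac{19909}{4}$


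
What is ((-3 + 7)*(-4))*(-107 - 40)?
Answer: 2352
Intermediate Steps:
((-3 + 7)*(-4))*(-107 - 40) = (4*(-4))*(-147) = -16*(-147) = 2352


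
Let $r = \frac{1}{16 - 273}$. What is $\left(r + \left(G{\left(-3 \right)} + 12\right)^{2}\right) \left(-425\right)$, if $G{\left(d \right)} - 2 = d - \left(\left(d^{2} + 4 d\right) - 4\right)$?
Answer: $- \frac{35388475}{257} \approx -1.377 \cdot 10^{5}$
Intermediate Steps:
$G{\left(d \right)} = 6 - d^{2} - 3 d$ ($G{\left(d \right)} = 2 - \left(-4 + d^{2} + 3 d\right) = 6 - d^{2} - 3 d$)
$r = - \frac{1}{257}$ ($r = \frac{1}{-257} = - \frac{1}{257} \approx -0.0038911$)
$\left(r + \left(G{\left(-3 \right)} + 12\right)^{2}\right) \left(-425\right) = \left(- \frac{1}{257} + \left(\left(6 - \left(-3\right)^{2} - -9\right) + 12\right)^{2}\right) \left(-425\right) = \left(- \frac{1}{257} + \left(\left(6 - 9 + 9\right) + 12\right)^{2}\right) \left(-425\right) = \left(- \frac{1}{257} + \left(6 + 12\right)^{2}\right) \left(-425\right) = \left(- \frac{1}{257} + 18^{2}\right) \left(-425\right) = \left(- \frac{1}{257} + 324\right) \left(-425\right) = \frac{83267}{257} \left(-425\right) = - \frac{35388475}{257}$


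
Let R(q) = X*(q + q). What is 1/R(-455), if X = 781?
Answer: -1/710710 ≈ -1.4070e-6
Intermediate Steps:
R(q) = 1562*q (R(q) = 781*(q + q) = 781*(2*q) = 1562*q)
1/R(-455) = 1/(1562*(-455)) = 1/(-710710) = -1/710710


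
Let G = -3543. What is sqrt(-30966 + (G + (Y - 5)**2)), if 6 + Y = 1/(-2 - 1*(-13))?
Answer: I*sqrt(4161189)/11 ≈ 185.45*I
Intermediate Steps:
Y = -65/11 (Y = -6 + 1/(-2 - 1*(-13)) = -6 + 1/(-2 + 13) = -6 + 1/11 = -65/11 ≈ -5.9091)
sqrt(-30966 + (G + (Y - 5)**2)) = sqrt(-30966 + (-3543 + (-65/11 - 5)**2)) = sqrt(-30966 + (-3543 + (-120/11)**2)) = sqrt(-30966 + (-3543 + 14400/121)) = sqrt(-30966 - 414303/121) = sqrt(-4161189/121) = I*sqrt(4161189)/11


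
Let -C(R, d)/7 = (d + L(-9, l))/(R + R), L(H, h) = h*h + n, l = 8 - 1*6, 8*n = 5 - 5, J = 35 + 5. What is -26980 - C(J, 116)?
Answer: -53939/2 ≈ -26970.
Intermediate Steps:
J = 40
n = 0 (n = (5 - 5)/8 = (⅛)*0 = 0)
l = 2 (l = 8 - 6 = 2)
L(H, h) = h² (L(H, h) = h*h + 0 = h² + 0 = h²)
C(R, d) = -7*(4 + d)/(2*R) (C(R, d) = -7*(d + 2²)/(R + R) = -7*(d + 4)/(2*R) = -7*(4 + d)*1/(2*R) = -7*(4 + d)/(2*R))
-26980 - C(J, 116) = -26980 - 7*(-4 - 1*116)/(2*40) = -26980 - 7*(-4 - 116)/(2*40) = -26980 - 7*(-120)/(2*40) = -26980 - 1*(-21/2) = -26980 + 21/2 = -53939/2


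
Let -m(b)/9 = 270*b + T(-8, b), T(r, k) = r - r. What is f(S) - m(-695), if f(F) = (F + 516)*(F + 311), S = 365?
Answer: -1093294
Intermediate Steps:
f(F) = (311 + F)*(516 + F) (f(F) = (516 + F)*(311 + F) = (311 + F)*(516 + F))
T(r, k) = 0
m(b) = -2430*b (m(b) = -9*(270*b + 0) = -2430*b)
f(S) - m(-695) = (160476 + 365² + 827*365) - (-2430)*(-695) = (160476 + 133225 + 301855) - 1*1688850 = 595556 - 1688850 = -1093294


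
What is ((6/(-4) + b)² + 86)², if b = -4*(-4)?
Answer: 1404225/16 ≈ 87764.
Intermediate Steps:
b = 16
((6/(-4) + b)² + 86)² = ((6/(-4) + 16)² + 86)² = ((6*(-¼) + 16)² + 86)² = ((-3/2 + 16)² + 86)² = ((29/2)² + 86)² = (841/4 + 86)² = (1185/4)² = 1404225/16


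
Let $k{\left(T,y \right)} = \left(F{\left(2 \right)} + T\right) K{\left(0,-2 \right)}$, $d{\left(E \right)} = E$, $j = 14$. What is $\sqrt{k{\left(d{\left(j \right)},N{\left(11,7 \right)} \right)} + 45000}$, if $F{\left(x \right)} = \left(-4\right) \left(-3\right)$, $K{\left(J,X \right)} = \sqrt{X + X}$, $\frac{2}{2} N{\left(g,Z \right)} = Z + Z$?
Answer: $2 \sqrt{11250 + 13 i} \approx 212.13 + 0.12257 i$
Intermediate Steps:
$N{\left(g,Z \right)} = 2 Z$ ($N{\left(g,Z \right)} = Z + Z = 2 Z$)
$K{\left(J,X \right)} = \sqrt{2} \sqrt{X}$ ($K{\left(J,X \right)} = \sqrt{2 X} = \sqrt{2} \sqrt{X}$)
$F{\left(x \right)} = 12$
$k{\left(T,y \right)} = 2 i \left(12 + T\right)$ ($k{\left(T,y \right)} = \left(12 + T\right) \sqrt{2} \sqrt{-2} = \left(12 + T\right) \sqrt{2} i \sqrt{2} = \left(12 + T\right) 2 i = 2 i \left(12 + T\right)$)
$\sqrt{k{\left(d{\left(j \right)},N{\left(11,7 \right)} \right)} + 45000} = \sqrt{2 i \left(12 + 14\right) + 45000} = \sqrt{2 i 26 + 45000} = \sqrt{52 i + 45000} = \sqrt{45000 + 52 i}$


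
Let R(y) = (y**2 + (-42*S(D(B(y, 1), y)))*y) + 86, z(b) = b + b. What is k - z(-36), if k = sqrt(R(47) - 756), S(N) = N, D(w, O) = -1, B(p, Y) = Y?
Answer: 72 + sqrt(3513) ≈ 131.27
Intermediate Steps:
z(b) = 2*b
R(y) = 86 + y**2 + 42*y (R(y) = (y**2 + (-42*(-1))*y) + 86 = (y**2 + 42*y) + 86 = 86 + y**2 + 42*y)
k = sqrt(3513) (k = sqrt((86 + 47**2 + 42*47) - 756) = sqrt((86 + 2209 + 1974) - 756) = sqrt(4269 - 756) = sqrt(3513) ≈ 59.271)
k - z(-36) = sqrt(3513) - 2*(-36) = sqrt(3513) - 1*(-72) = sqrt(3513) + 72 = 72 + sqrt(3513)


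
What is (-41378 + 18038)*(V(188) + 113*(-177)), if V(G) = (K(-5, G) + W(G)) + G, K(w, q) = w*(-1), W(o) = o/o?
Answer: 462295380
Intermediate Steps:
W(o) = 1
K(w, q) = -w
V(G) = 6 + G (V(G) = (-1*(-5) + 1) + G = (5 + 1) + G = 6 + G)
(-41378 + 18038)*(V(188) + 113*(-177)) = (-41378 + 18038)*((6 + 188) + 113*(-177)) = -23340*(194 - 20001) = -23340*(-19807) = 462295380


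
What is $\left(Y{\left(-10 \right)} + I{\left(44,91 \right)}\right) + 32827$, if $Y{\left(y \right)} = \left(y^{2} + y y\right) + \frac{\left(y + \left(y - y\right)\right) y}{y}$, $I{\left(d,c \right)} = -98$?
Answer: $32919$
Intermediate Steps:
$Y{\left(y \right)} = y + 2 y^{2}$ ($Y{\left(y \right)} = \left(y^{2} + y^{2}\right) + \frac{\left(y + 0\right) y}{y} = 2 y^{2} + \frac{y y}{y} = 2 y^{2} + \frac{y^{2}}{y} = 2 y^{2} + y = y + 2 y^{2}$)
$\left(Y{\left(-10 \right)} + I{\left(44,91 \right)}\right) + 32827 = \left(- 10 \left(1 + 2 \left(-10\right)\right) - 98\right) + 32827 = \left(- 10 \left(1 - 20\right) - 98\right) + 32827 = \left(\left(-10\right) \left(-19\right) - 98\right) + 32827 = \left(190 - 98\right) + 32827 = 92 + 32827 = 32919$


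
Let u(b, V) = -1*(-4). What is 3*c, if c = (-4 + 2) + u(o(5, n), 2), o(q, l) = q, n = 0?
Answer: 6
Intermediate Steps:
u(b, V) = 4
c = 2 (c = (-4 + 2) + 4 = -2 + 4 = 2)
3*c = 3*2 = 6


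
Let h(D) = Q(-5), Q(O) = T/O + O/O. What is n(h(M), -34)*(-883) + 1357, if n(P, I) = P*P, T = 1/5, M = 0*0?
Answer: 339517/625 ≈ 543.23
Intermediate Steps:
M = 0
T = 1/5 (T = 1*(1/5) = 1/5 ≈ 0.20000)
Q(O) = 1 + 1/(5*O) (Q(O) = 1/(5*O) + O/O = 1/(5*O) + 1 = 1 + 1/(5*O))
h(D) = 24/25 (h(D) = (1/5 - 5)/(-5) = -1/5*(-24/5) = 24/25)
n(P, I) = P**2
n(h(M), -34)*(-883) + 1357 = (24/25)**2*(-883) + 1357 = (576/625)*(-883) + 1357 = -508608/625 + 1357 = 339517/625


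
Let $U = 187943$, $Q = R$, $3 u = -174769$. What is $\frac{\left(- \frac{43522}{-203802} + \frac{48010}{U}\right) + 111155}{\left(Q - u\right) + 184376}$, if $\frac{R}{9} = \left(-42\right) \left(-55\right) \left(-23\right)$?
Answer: $- \frac{2128802817312298}{4510918382093053} \approx -0.47192$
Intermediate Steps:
$u = - \frac{174769}{3}$ ($u = \frac{1}{3} \left(-174769\right) = - \frac{174769}{3} \approx -58256.0$)
$R = -478170$ ($R = 9 \left(-42\right) \left(-55\right) \left(-23\right) = 9 \cdot 2310 \left(-23\right) = 9 \left(-53130\right) = -478170$)
$Q = -478170$
$\frac{\left(- \frac{43522}{-203802} + \frac{48010}{U}\right) + 111155}{\left(Q - u\right) + 184376} = \frac{\left(- \frac{43522}{-203802} + \frac{48010}{187943}\right) + 111155}{\left(-478170 - - \frac{174769}{3}\right) + 184376} = \frac{\left(\left(-43522\right) \left(- \frac{1}{203802}\right) + 48010 \cdot \frac{1}{187943}\right) + 111155}{\left(-478170 + \frac{174769}{3}\right) + 184376} = \frac{\left(\frac{21761}{101901} + \frac{48010}{187943}\right) + 111155}{- \frac{1259741}{3} + 184376} = \frac{\frac{8982094633}{19151579643} + 111155}{- \frac{706613}{3}} = \frac{2128802817312298}{19151579643} \left(- \frac{3}{706613}\right) = - \frac{2128802817312298}{4510918382093053}$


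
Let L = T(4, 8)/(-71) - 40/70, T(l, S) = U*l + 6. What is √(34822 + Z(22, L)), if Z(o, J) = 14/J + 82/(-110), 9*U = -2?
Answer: √217981640676470/79145 ≈ 186.55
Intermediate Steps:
U = -2/9 (U = (⅑)*(-2) = -2/9 ≈ -0.22222)
T(l, S) = 6 - 2*l/9 (T(l, S) = -2*l/9 + 6 = 6 - 2*l/9)
L = -2878/4473 (L = (6 - 2/9*4)/(-71) - 40/70 = (6 - 8/9)*(-1/71) - 40*1/70 = (46/9)*(-1/71) - 4/7 = -46/639 - 4/7 = -2878/4473 ≈ -0.64342)
Z(o, J) = -41/55 + 14/J (Z(o, J) = 14/J + 82*(-1/110) = 14/J - 41/55 = -41/55 + 14/J)
√(34822 + Z(22, L)) = √(34822 + (-41/55 + 14/(-2878/4473))) = √(34822 + (-41/55 + 14*(-4473/2878))) = √(34822 + (-41/55 - 31311/1439)) = √(34822 - 1781104/79145) = √(2754206086/79145) = √217981640676470/79145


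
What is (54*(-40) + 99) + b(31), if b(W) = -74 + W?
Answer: -2104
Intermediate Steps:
(54*(-40) + 99) + b(31) = (54*(-40) + 99) + (-74 + 31) = (-2160 + 99) - 43 = -2061 - 43 = -2104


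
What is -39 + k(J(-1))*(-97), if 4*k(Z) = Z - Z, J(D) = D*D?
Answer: -39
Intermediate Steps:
J(D) = D²
k(Z) = 0 (k(Z) = (Z - Z)/4 = (¼)*0 = 0)
-39 + k(J(-1))*(-97) = -39 + 0*(-97) = -39 + 0 = -39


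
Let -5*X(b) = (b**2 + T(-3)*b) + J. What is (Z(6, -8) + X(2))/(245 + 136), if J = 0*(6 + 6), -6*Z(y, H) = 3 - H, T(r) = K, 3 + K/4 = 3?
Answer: -79/11430 ≈ -0.0069116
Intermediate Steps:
K = 0 (K = -12 + 4*3 = -12 + 12 = 0)
T(r) = 0
Z(y, H) = -1/2 + H/6 (Z(y, H) = -(3 - H)/6 = -1/2 + H/6)
J = 0 (J = 0*12 = 0)
X(b) = -b**2/5 (X(b) = -((b**2 + 0*b) + 0)/5 = -((b**2 + 0) + 0)/5 = -(b**2 + 0)/5 = -b**2/5)
(Z(6, -8) + X(2))/(245 + 136) = ((-1/2 + (1/6)*(-8)) - 1/5*2**2)/(245 + 136) = ((-1/2 - 4/3) - 1/5*4)/381 = (-11/6 - 4/5)*(1/381) = -79/30*1/381 = -79/11430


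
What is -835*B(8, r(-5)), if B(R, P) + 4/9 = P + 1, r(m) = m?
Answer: 33400/9 ≈ 3711.1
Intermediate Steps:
B(R, P) = 5/9 + P (B(R, P) = -4/9 + (P + 1) = -4/9 + (1 + P) = 5/9 + P)
-835*B(8, r(-5)) = -835*(5/9 - 5) = -835*(-40/9) = 33400/9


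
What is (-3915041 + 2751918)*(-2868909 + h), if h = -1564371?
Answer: 5156449933440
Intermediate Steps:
(-3915041 + 2751918)*(-2868909 + h) = (-3915041 + 2751918)*(-2868909 - 1564371) = -1163123*(-4433280) = 5156449933440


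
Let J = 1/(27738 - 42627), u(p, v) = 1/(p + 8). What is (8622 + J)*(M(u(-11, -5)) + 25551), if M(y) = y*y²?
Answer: 88561422083332/402003 ≈ 2.2030e+8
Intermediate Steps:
u(p, v) = 1/(8 + p)
M(y) = y³
J = -1/14889 (J = 1/(-14889) = -1/14889 ≈ -6.7164e-5)
(8622 + J)*(M(u(-11, -5)) + 25551) = (8622 - 1/14889)*((1/(8 - 11))³ + 25551) = 128372957*((1/(-3))³ + 25551)/14889 = 128372957*((-⅓)³ + 25551)/14889 = 128372957*(-1/27 + 25551)/14889 = (128372957/14889)*(689876/27) = 88561422083332/402003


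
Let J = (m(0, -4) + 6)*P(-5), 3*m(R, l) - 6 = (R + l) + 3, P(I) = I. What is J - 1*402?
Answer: -1321/3 ≈ -440.33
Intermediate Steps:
m(R, l) = 3 + R/3 + l/3 (m(R, l) = 2 + ((R + l) + 3)/3 = 2 + (3 + R + l)/3 = 2 + (1 + R/3 + l/3) = 3 + R/3 + l/3)
J = -115/3 (J = ((3 + (⅓)*0 + (⅓)*(-4)) + 6)*(-5) = ((3 + 0 - 4/3) + 6)*(-5) = (5/3 + 6)*(-5) = (23/3)*(-5) = -115/3 ≈ -38.333)
J - 1*402 = -115/3 - 1*402 = -115/3 - 402 = -1321/3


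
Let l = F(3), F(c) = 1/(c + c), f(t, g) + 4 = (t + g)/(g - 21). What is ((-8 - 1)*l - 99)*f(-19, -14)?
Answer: 21507/70 ≈ 307.24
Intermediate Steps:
f(t, g) = -4 + (g + t)/(-21 + g) (f(t, g) = -4 + (t + g)/(g - 21) = -4 + (g + t)/(-21 + g))
F(c) = 1/(2*c)
l = ⅙ (l = (½)/3 = (½)*(⅓) = ⅙ ≈ 0.16667)
((-8 - 1)*l - 99)*f(-19, -14) = ((-8 - 1)*(⅙) - 99)*((84 - 19 - 3*(-14))/(-21 - 14)) = (-9*⅙ - 99)*((84 - 19 + 42)/(-35)) = (-3/2 - 99)*(-1/35*107) = -201/2*(-107/35) = 21507/70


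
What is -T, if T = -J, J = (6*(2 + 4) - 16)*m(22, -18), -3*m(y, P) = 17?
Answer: -340/3 ≈ -113.33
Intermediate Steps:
m(y, P) = -17/3 (m(y, P) = -⅓*17 = -17/3)
J = -340/3 (J = (6*(2 + 4) - 16)*(-17/3) = (6*6 - 16)*(-17/3) = (36 - 16)*(-17/3) = 20*(-17/3) = -340/3 ≈ -113.33)
T = 340/3 (T = -1*(-340/3) = 340/3 ≈ 113.33)
-T = -1*340/3 = -340/3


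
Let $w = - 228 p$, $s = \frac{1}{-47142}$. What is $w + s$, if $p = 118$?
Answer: $- \frac{1268308369}{47142} \approx -26904.0$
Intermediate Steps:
$s = - \frac{1}{47142} \approx -2.1213 \cdot 10^{-5}$
$w = -26904$ ($w = \left(-228\right) 118 = -26904$)
$w + s = -26904 - \frac{1}{47142} = - \frac{1268308369}{47142}$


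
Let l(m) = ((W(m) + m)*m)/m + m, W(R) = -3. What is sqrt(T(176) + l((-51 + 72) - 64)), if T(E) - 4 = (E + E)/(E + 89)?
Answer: I*sqrt(5875845)/265 ≈ 9.1472*I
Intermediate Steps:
T(E) = 4 + 2*E/(89 + E) (T(E) = 4 + (E + E)/(E + 89) = 4 + (2*E)/(89 + E) = 4 + 2*E/(89 + E))
l(m) = -3 + 2*m (l(m) = ((-3 + m)*m)/m + m = (m*(-3 + m))/m + m = (-3 + m) + m = -3 + 2*m)
sqrt(T(176) + l((-51 + 72) - 64)) = sqrt(2*(178 + 3*176)/(89 + 176) + (-3 + 2*((-51 + 72) - 64))) = sqrt(2*(178 + 528)/265 + (-3 + 2*(21 - 64))) = sqrt(2*(1/265)*706 + (-3 + 2*(-43))) = sqrt(1412/265 + (-3 - 86)) = sqrt(1412/265 - 89) = sqrt(-22173/265) = I*sqrt(5875845)/265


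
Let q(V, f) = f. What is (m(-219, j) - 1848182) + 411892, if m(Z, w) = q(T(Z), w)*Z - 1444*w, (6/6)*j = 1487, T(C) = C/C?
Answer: -3909171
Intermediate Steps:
T(C) = 1
j = 1487
m(Z, w) = -1444*w + Z*w (m(Z, w) = w*Z - 1444*w = Z*w - 1444*w = -1444*w + Z*w)
(m(-219, j) - 1848182) + 411892 = (1487*(-1444 - 219) - 1848182) + 411892 = (1487*(-1663) - 1848182) + 411892 = (-2472881 - 1848182) + 411892 = -4321063 + 411892 = -3909171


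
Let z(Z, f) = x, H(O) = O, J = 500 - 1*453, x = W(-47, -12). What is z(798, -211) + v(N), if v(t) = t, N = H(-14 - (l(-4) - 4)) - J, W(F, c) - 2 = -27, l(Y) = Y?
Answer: -78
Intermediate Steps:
W(F, c) = -25 (W(F, c) = 2 - 27 = -25)
x = -25
J = 47 (J = 500 - 453 = 47)
z(Z, f) = -25
N = -53 (N = (-14 - (-4 - 4)) - 1*47 = (-14 - (-8)) - 47 = (-14 - 1*(-8)) - 47 = (-14 + 8) - 47 = -6 - 47 = -53)
z(798, -211) + v(N) = -25 - 53 = -78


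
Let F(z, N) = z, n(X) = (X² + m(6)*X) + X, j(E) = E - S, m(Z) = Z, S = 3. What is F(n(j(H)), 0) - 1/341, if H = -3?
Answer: -2047/341 ≈ -6.0029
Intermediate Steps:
j(E) = -3 + E (j(E) = E - 1*3 = E - 3 = -3 + E)
n(X) = X² + 7*X (n(X) = (X² + 6*X) + X = X² + 7*X)
F(n(j(H)), 0) - 1/341 = (-3 - 3)*(7 + (-3 - 3)) - 1/341 = -6*(7 - 6) - 1*1/341 = -6*1 - 1/341 = -6 - 1/341 = -2047/341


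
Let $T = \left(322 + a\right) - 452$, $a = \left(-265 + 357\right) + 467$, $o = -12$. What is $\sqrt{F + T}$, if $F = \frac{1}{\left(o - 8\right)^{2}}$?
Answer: $\frac{\sqrt{171601}}{20} \approx 20.712$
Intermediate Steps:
$a = 559$ ($a = 92 + 467 = 559$)
$T = 429$ ($T = \left(322 + 559\right) - 452 = 881 - 452 = 429$)
$F = \frac{1}{400}$ ($F = \frac{1}{\left(-12 - 8\right)^{2}} = \frac{1}{\left(-20\right)^{2}} = \frac{1}{400} \approx 0.0025$)
$\sqrt{F + T} = \sqrt{\frac{1}{400} + 429} = \sqrt{\frac{171601}{400}} = \frac{\sqrt{171601}}{20}$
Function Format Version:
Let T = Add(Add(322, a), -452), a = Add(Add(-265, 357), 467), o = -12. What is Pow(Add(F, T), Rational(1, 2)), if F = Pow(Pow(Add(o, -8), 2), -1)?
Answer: Mul(Rational(1, 20), Pow(171601, Rational(1, 2))) ≈ 20.712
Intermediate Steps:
a = 559 (a = Add(92, 467) = 559)
T = 429 (T = Add(Add(322, 559), -452) = Add(881, -452) = 429)
F = Rational(1, 400) (F = Pow(Pow(Add(-12, -8), 2), -1) = Pow(Pow(-20, 2), -1) = Pow(400, -1) = Rational(1, 400) ≈ 0.0025000)
Pow(Add(F, T), Rational(1, 2)) = Pow(Add(Rational(1, 400), 429), Rational(1, 2)) = Pow(Rational(171601, 400), Rational(1, 2)) = Mul(Rational(1, 20), Pow(171601, Rational(1, 2)))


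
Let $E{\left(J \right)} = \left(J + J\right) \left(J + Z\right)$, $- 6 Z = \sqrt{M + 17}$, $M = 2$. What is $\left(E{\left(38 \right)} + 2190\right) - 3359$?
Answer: $1719 - \frac{38 \sqrt{19}}{3} \approx 1663.8$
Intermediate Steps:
$Z = - \frac{\sqrt{19}}{6}$ ($Z = - \frac{\sqrt{2 + 17}}{6} = - \frac{\sqrt{19}}{6} \approx -0.72648$)
$E{\left(J \right)} = 2 J \left(J - \frac{\sqrt{19}}{6}\right)$ ($E{\left(J \right)} = \left(J + J\right) \left(J - \frac{\sqrt{19}}{6}\right) = 2 J \left(J - \frac{\sqrt{19}}{6}\right)$)
$\left(E{\left(38 \right)} + 2190\right) - 3359 = \left(\frac{1}{3} \cdot 38 \left(- \sqrt{19} + 6 \cdot 38\right) + 2190\right) - 3359 = \left(\frac{1}{3} \cdot 38 \left(- \sqrt{19} + 228\right) + 2190\right) - 3359 = \left(\frac{1}{3} \cdot 38 \left(228 - \sqrt{19}\right) + 2190\right) - 3359 = \left(\left(2888 - \frac{38 \sqrt{19}}{3}\right) + 2190\right) - 3359 = \left(5078 - \frac{38 \sqrt{19}}{3}\right) - 3359 = 1719 - \frac{38 \sqrt{19}}{3}$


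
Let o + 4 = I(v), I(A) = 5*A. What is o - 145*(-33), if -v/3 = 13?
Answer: 4586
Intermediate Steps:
v = -39 (v = -3*13 = -39)
o = -199 (o = -4 + 5*(-39) = -4 - 195 = -199)
o - 145*(-33) = -199 - 145*(-33) = -199 + 4785 = 4586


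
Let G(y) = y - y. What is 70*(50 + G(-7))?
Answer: 3500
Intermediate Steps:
G(y) = 0
70*(50 + G(-7)) = 70*(50 + 0) = 70*50 = 3500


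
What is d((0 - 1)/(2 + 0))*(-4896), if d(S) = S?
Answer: 2448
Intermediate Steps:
d((0 - 1)/(2 + 0))*(-4896) = ((0 - 1)/(2 + 0))*(-4896) = -1/2*(-4896) = 2448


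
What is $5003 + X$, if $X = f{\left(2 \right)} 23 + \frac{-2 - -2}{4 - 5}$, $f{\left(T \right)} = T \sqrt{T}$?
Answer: $5003 + 46 \sqrt{2} \approx 5068.1$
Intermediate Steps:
$f{\left(T \right)} = T^{\frac{3}{2}}$
$X = 46 \sqrt{2}$ ($X = 2^{\frac{3}{2}} \cdot 23 + \frac{-2 - -2}{4 - 5} = 2 \sqrt{2} \cdot 23 + \frac{-2 + \left(-5 + 7\right)}{-1} = 46 \sqrt{2} + \left(-2 + 2\right) \left(-1\right) = 46 \sqrt{2} + 0 \left(-1\right) = 46 \sqrt{2} + 0 = 46 \sqrt{2} \approx 65.054$)
$5003 + X = 5003 + 46 \sqrt{2}$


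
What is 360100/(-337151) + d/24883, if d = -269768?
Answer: -99912919268/8389328333 ≈ -11.910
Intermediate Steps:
360100/(-337151) + d/24883 = 360100/(-337151) - 269768/24883 = 360100*(-1/337151) - 269768*1/24883 = -360100/337151 - 269768/24883 = -99912919268/8389328333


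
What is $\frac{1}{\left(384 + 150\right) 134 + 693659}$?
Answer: $\frac{1}{765215} \approx 1.3068 \cdot 10^{-6}$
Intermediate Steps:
$\frac{1}{\left(384 + 150\right) 134 + 693659} = \frac{1}{534 \cdot 134 + 693659} = \frac{1}{71556 + 693659} = \frac{1}{765215}$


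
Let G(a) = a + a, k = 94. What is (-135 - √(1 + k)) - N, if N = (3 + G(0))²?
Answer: -144 - √95 ≈ -153.75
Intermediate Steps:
G(a) = 2*a
N = 9 (N = (3 + 2*0)² = (3 + 0)² = 3² = 9)
(-135 - √(1 + k)) - N = (-135 - √(1 + 94)) - 1*9 = (-135 - √95) - 9 = -144 - √95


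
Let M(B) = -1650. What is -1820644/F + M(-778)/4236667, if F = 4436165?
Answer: -7720782025798/18794553862055 ≈ -0.41080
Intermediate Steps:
-1820644/F + M(-778)/4236667 = -1820644/4436165 - 1650/4236667 = -7720782025798/18794553862055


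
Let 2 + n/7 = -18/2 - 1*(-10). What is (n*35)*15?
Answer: -3675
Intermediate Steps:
n = -7 (n = -14 + 7*(-18/2 - 1*(-10)) = -14 + 7*(-18*½ + 10) = -14 + 7*(-9 + 10) = -14 + 7*1 = -14 + 7 = -7)
(n*35)*15 = -7*35*15 = -245*15 = -3675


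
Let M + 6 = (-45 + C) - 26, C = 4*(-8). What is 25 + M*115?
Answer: -12510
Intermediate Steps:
C = -32
M = -109 (M = -6 + ((-45 - 32) - 26) = -6 + (-77 - 26) = -6 - 103 = -109)
25 + M*115 = 25 - 109*115 = 25 - 12535 = -12510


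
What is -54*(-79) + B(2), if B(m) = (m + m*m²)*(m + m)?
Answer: 4306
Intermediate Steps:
B(m) = 2*m*(m + m³) (B(m) = (m + m³)*(2*m) = 2*m*(m + m³))
-54*(-79) + B(2) = -54*(-79) + 2*2²*(1 + 2²) = 4266 + 2*4*(1 + 4) = 4266 + 2*4*5 = 4266 + 40 = 4306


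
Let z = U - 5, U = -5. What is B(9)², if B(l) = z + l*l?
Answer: 5041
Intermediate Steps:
z = -10 (z = -5 - 5 = -10)
B(l) = -10 + l² (B(l) = -10 + l*l = -10 + l²)
B(9)² = (-10 + 9²)² = (-10 + 81)² = 71² = 5041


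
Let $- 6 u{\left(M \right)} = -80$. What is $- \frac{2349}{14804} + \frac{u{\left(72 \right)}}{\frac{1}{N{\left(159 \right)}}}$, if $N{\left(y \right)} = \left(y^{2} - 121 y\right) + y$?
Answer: $\frac{1223992371}{14804} \approx 82680.0$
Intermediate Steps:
$u{\left(M \right)} = \frac{40}{3}$ ($u{\left(M \right)} = \left(- \frac{1}{6}\right) \left(-80\right) = \frac{40}{3}$)
$N{\left(y \right)} = y^{2} - 120 y$
$- \frac{2349}{14804} + \frac{u{\left(72 \right)}}{\frac{1}{N{\left(159 \right)}}} = - \frac{2349}{14804} + \frac{40}{3 \frac{1}{159 \left(-120 + 159\right)}} = \left(-2349\right) \frac{1}{14804} + \frac{40}{3 \frac{1}{159 \cdot 39}} = - \frac{2349}{14804} + \frac{40}{3 \cdot \frac{1}{6201}} = - \frac{2349}{14804} + \frac{40 \frac{1}{\frac{1}{6201}}}{3} = - \frac{2349}{14804} + \frac{40}{3} \cdot 6201 = - \frac{2349}{14804} + 82680 = \frac{1223992371}{14804}$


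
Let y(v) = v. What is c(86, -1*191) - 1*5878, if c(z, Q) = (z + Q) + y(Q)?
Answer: -6174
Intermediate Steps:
c(z, Q) = z + 2*Q (c(z, Q) = (z + Q) + Q = (Q + z) + Q = z + 2*Q)
c(86, -1*191) - 1*5878 = (86 + 2*(-1*191)) - 1*5878 = (86 + 2*(-191)) - 5878 = (86 - 382) - 5878 = -296 - 5878 = -6174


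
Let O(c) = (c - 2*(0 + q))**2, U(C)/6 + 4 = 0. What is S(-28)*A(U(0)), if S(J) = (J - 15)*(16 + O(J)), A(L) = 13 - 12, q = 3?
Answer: -50396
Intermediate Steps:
U(C) = -24 (U(C) = -24 + 6*0 = -24 + 0 = -24)
A(L) = 1
O(c) = (-6 + c)**2 (O(c) = (c - 2*(0 + 3))**2 = (c - 2*3)**2 = (c - 6)**2 = (-6 + c)**2)
S(J) = (-15 + J)*(16 + (-6 + J)**2) (S(J) = (J - 15)*(16 + (-6 + J)**2) = (-15 + J)*(16 + (-6 + J)**2))
S(-28)*A(U(0)) = (-780 + (-28)**3 - 27*(-28)**2 + 232*(-28))*1 = (-780 - 21952 - 27*784 - 6496)*1 = (-780 - 21952 - 21168 - 6496)*1 = -50396*1 = -50396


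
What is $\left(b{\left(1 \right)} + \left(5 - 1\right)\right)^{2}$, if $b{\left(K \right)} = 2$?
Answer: $36$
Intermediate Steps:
$\left(b{\left(1 \right)} + \left(5 - 1\right)\right)^{2} = \left(2 + \left(5 - 1\right)\right)^{2} = \left(2 + 4\right)^{2} = 6^{2} = 36$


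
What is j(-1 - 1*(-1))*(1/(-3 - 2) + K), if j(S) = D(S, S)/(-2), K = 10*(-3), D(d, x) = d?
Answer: 0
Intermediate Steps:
K = -30
j(S) = -S/2 (j(S) = S/(-2) = S*(-½) = -S/2)
j(-1 - 1*(-1))*(1/(-3 - 2) + K) = (-(-1 - 1*(-1))/2)*(1/(-3 - 2) - 30) = (-(-1 + 1)/2)*(1/(-5) - 30) = (-½*0)*(-⅕ - 30) = 0*(-151/5) = 0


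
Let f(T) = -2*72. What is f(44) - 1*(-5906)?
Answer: 5762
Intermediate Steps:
f(T) = -144
f(44) - 1*(-5906) = -144 - 1*(-5906) = -144 + 5906 = 5762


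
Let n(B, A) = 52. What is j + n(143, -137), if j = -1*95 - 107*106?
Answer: -11385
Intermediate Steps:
j = -11437 (j = -95 - 11342 = -11437)
j + n(143, -137) = -11437 + 52 = -11385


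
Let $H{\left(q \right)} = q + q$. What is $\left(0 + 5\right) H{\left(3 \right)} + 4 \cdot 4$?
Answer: $46$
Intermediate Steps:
$H{\left(q \right)} = 2 q$
$\left(0 + 5\right) H{\left(3 \right)} + 4 \cdot 4 = \left(0 + 5\right) 2 \cdot 3 + 4 \cdot 4 = 5 \cdot 6 + 16 = 30 + 16 = 46$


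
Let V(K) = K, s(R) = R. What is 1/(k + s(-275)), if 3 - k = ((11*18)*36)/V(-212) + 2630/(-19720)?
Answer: -104516/24900309 ≈ -0.0041974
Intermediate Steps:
k = 3841591/104516 (k = 3 - (((11*18)*36)/(-212) + 2630/(-19720)) = 3 - ((198*36)*(-1/212) + 2630*(-1/19720)) = 3 - (7128*(-1/212) - 263/1972) = 3 - (-1782/53 - 263/1972) = 3 - 1*(-3528043/104516) = 3 + 3528043/104516 = 3841591/104516 ≈ 36.756)
1/(k + s(-275)) = 1/(3841591/104516 - 275) = 1/(-24900309/104516) = -104516/24900309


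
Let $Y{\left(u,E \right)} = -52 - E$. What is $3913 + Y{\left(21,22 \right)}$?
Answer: $3839$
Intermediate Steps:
$3913 + Y{\left(21,22 \right)} = 3913 - 74 = 3839$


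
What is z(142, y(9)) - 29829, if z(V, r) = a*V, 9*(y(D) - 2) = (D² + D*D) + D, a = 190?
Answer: -2849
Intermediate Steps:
y(D) = 2 + D/9 + 2*D²/9 (y(D) = 2 + ((D² + D*D) + D)/9 = 2 + ((D² + D²) + D)/9 = 2 + (2*D² + D)/9 = 2 + (D + 2*D²)/9 = 2 + (D/9 + 2*D²/9) = 2 + D/9 + 2*D²/9)
z(V, r) = 190*V
z(142, y(9)) - 29829 = 190*142 - 29829 = 26980 - 29829 = -2849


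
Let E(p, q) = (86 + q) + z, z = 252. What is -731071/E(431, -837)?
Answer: 731071/499 ≈ 1465.1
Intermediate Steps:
E(p, q) = 338 + q (E(p, q) = (86 + q) + 252 = 338 + q)
-731071/E(431, -837) = -731071/(338 - 837) = -731071/(-499) = -731071*(-1/499) = 731071/499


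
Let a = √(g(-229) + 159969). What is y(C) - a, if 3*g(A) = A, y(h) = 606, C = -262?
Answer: 606 - √1439034/3 ≈ 206.13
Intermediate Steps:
g(A) = A/3
a = √1439034/3 (a = √((⅓)*(-229) + 159969) = √(-229/3 + 159969) = √(479678/3) = √1439034/3 ≈ 399.87)
y(C) - a = 606 - √1439034/3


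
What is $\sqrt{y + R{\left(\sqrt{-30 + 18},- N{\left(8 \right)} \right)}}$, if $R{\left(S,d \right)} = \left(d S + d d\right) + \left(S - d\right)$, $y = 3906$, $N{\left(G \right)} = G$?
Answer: $\sqrt{3978 - 14 i \sqrt{3}} \approx 63.072 - 0.1922 i$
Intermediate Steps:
$R{\left(S,d \right)} = S + d^{2} - d + S d$ ($R{\left(S,d \right)} = \left(S d + d^{2}\right) + \left(S - d\right) = \left(d^{2} + S d\right) + \left(S - d\right) = S + d^{2} - d + S d$)
$\sqrt{y + R{\left(\sqrt{-30 + 18},- N{\left(8 \right)} \right)}} = \sqrt{3906 + \left(\sqrt{-30 + 18} + \left(\left(-1\right) 8\right)^{2} - \left(-1\right) 8 + \sqrt{-30 + 18} \left(\left(-1\right) 8\right)\right)} = \sqrt{3906 + \left(\sqrt{-12} + \left(-8\right)^{2} - -8 + \sqrt{-12} \left(-8\right)\right)} = \sqrt{3906 + \left(2 i \sqrt{3} + 64 + 8 + 2 i \sqrt{3} \left(-8\right)\right)} = \sqrt{3906 + \left(2 i \sqrt{3} + 64 + 8 - 16 i \sqrt{3}\right)} = \sqrt{3906 + \left(72 - 14 i \sqrt{3}\right)} = \sqrt{3978 - 14 i \sqrt{3}}$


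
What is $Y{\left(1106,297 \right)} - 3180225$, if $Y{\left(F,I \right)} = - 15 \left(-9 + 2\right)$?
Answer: $-3180120$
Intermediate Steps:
$Y{\left(F,I \right)} = 105$ ($Y{\left(F,I \right)} = \left(-15\right) \left(-7\right) = 105$)
$Y{\left(1106,297 \right)} - 3180225 = 105 - 3180225 = -3180120$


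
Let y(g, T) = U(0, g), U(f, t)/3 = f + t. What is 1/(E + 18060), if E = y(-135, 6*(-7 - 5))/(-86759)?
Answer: 86759/1566867945 ≈ 5.5371e-5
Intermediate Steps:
U(f, t) = 3*f + 3*t (U(f, t) = 3*(f + t) = 3*f + 3*t)
y(g, T) = 3*g (y(g, T) = 3*0 + 3*g = 0 + 3*g = 3*g)
E = 405/86759 (E = (3*(-135))/(-86759) = -405*(-1/86759) = 405/86759 ≈ 0.0046681)
1/(E + 18060) = 1/(405/86759 + 18060) = 1/(1566867945/86759) = 86759/1566867945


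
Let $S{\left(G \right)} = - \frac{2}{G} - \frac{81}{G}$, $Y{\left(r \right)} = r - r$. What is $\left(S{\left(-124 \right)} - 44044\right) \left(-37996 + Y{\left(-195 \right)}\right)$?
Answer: $\frac{51877582127}{31} \approx 1.6735 \cdot 10^{9}$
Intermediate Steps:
$Y{\left(r \right)} = 0$
$S{\left(G \right)} = - \frac{83}{G}$
$\left(S{\left(-124 \right)} - 44044\right) \left(-37996 + Y{\left(-195 \right)}\right) = \left(- \frac{83}{-124} - 44044\right) \left(-37996 + 0\right) = \left(\left(-83\right) \left(- \frac{1}{124}\right) - 44044\right) \left(-37996\right) = \left(\frac{83}{124} - 44044\right) \left(-37996\right) = \left(- \frac{5461373}{124}\right) \left(-37996\right) = \frac{51877582127}{31}$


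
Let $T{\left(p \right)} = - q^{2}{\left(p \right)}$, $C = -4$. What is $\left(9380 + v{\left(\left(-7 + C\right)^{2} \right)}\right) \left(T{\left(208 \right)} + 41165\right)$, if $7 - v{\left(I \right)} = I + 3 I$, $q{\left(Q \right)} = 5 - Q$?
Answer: $-391732$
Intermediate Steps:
$T{\left(p \right)} = - \left(5 - p\right)^{2}$
$v{\left(I \right)} = 7 - 4 I$ ($v{\left(I \right)} = 7 - \left(I + 3 I\right) = 7 - 4 I$)
$\left(9380 + v{\left(\left(-7 + C\right)^{2} \right)}\right) \left(T{\left(208 \right)} + 41165\right) = \left(9380 + \left(7 - 4 \left(-7 - 4\right)^{2}\right)\right) \left(- \left(-5 + 208\right)^{2} + 41165\right) = \left(9380 + \left(7 - 4 \left(-11\right)^{2}\right)\right) \left(- 203^{2} + 41165\right) = \left(9380 + \left(7 - 484\right)\right) \left(\left(-1\right) 41209 + 41165\right) = \left(9380 + \left(7 - 484\right)\right) \left(-41209 + 41165\right) = \left(9380 - 477\right) \left(-44\right) = 8903 \left(-44\right) = -391732$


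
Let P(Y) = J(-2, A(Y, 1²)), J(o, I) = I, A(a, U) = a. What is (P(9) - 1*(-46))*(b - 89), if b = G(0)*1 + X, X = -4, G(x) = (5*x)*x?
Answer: -5115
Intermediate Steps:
G(x) = 5*x²
P(Y) = Y
b = -4 (b = (5*0²)*1 - 4 = (5*0)*1 - 4 = 0*1 - 4 = 0 - 4 = -4)
(P(9) - 1*(-46))*(b - 89) = (9 - 1*(-46))*(-4 - 89) = (9 + 46)*(-93) = 55*(-93) = -5115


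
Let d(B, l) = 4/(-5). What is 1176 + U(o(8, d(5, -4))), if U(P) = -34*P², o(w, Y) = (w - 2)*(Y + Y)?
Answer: -48936/25 ≈ -1957.4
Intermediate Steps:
d(B, l) = -⅘ (d(B, l) = 4*(-⅕) = -⅘)
o(w, Y) = 2*Y*(-2 + w) (o(w, Y) = (-2 + w)*(2*Y) = 2*Y*(-2 + w))
1176 + U(o(8, d(5, -4))) = 1176 - 34*64*(-2 + 8)²/25 = 1176 - 34*(2*(-⅘)*6)² = 1176 - 34*(-48/5)² = 1176 - 34*2304/25 = 1176 - 78336/25 = -48936/25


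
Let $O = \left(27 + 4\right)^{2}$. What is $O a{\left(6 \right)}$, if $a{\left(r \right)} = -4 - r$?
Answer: $-9610$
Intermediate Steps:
$O = 961$ ($O = 31^{2} = 961$)
$O a{\left(6 \right)} = 961 \left(-4 - 6\right) = 961 \left(-10\right) = -9610$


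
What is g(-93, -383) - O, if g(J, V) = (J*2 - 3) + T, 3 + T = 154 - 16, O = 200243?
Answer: -200297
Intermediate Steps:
T = 135 (T = -3 + (154 - 16) = -3 + 138 = 135)
g(J, V) = 132 + 2*J (g(J, V) = (J*2 - 3) + 135 = (2*J - 3) + 135 = (-3 + 2*J) + 135 = 132 + 2*J)
g(-93, -383) - O = (132 + 2*(-93)) - 1*200243 = (132 - 186) - 200243 = -54 - 200243 = -200297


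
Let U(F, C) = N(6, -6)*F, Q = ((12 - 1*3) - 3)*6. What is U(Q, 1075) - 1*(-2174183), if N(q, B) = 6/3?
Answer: 2174255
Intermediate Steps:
N(q, B) = 2 (N(q, B) = 6*(⅓) = 2)
Q = 36 (Q = ((12 - 3) - 3)*6 = (9 - 3)*6 = 6*6 = 36)
U(F, C) = 2*F
U(Q, 1075) - 1*(-2174183) = 2*36 - 1*(-2174183) = 72 + 2174183 = 2174255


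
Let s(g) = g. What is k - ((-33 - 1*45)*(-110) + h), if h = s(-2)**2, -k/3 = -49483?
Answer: 139865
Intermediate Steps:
k = 148449 (k = -3*(-49483) = 148449)
h = 4 (h = (-2)**2 = 4)
k - ((-33 - 1*45)*(-110) + h) = 148449 - ((-33 - 1*45)*(-110) + 4) = 148449 - ((-33 - 45)*(-110) + 4) = 148449 - (-78*(-110) + 4) = 148449 - (8580 + 4) = 148449 - 1*8584 = 148449 - 8584 = 139865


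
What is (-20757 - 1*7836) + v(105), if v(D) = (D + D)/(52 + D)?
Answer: -4488891/157 ≈ -28592.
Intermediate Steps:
v(D) = 2*D/(52 + D) (v(D) = (2*D)/(52 + D) = 2*D/(52 + D))
(-20757 - 1*7836) + v(105) = (-20757 - 1*7836) + 2*105/(52 + 105) = (-20757 - 7836) + 2*105/157 = -28593 + 2*105*(1/157) = -28593 + 210/157 = -4488891/157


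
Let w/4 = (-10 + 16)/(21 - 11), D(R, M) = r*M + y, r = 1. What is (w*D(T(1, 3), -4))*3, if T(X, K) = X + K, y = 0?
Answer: -144/5 ≈ -28.800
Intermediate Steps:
T(X, K) = K + X
D(R, M) = M (D(R, M) = 1*M + 0 = M + 0 = M)
w = 12/5 (w = 4*((-10 + 16)/(21 - 11)) = 4*(6/10) = 4*(6*(1/10)) = 4*(3/5) = 12/5 ≈ 2.4000)
(w*D(T(1, 3), -4))*3 = ((12/5)*(-4))*3 = -48/5*3 = -144/5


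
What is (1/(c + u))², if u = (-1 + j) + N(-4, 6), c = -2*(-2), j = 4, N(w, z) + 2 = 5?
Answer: 1/100 ≈ 0.010000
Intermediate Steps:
N(w, z) = 3 (N(w, z) = -2 + 5 = 3)
c = 4
u = 6 (u = (-1 + 4) + 3 = 3 + 3 = 6)
(1/(c + u))² = (1/(4 + 6))² = (1/10)² = (⅒)² = 1/100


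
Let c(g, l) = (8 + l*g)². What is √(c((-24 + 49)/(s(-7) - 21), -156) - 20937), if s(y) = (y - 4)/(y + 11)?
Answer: √3147727/19 ≈ 93.378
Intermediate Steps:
s(y) = (-4 + y)/(11 + y)
c(g, l) = (8 + g*l)²
√(c((-24 + 49)/(s(-7) - 21), -156) - 20937) = √((8 + ((-24 + 49)/((-4 - 7)/(11 - 7) - 21))*(-156))² - 20937) = √((8 + (25/(-11/4 - 21))*(-156))² - 20937) = √((8 + (25/(-95/4))*(-156))² - 20937) = √((8 + (25*(-4/95))*(-156))² - 20937) = √((8 - 20/19*(-156))² - 20937) = √((8 + 3120/19)² - 20937) = √((3272/19)² - 20937) = √(10705984/361 - 20937) = √(3147727/361) = √3147727/19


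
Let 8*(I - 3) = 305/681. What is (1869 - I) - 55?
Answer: 9866023/5448 ≈ 1810.9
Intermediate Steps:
I = 16649/5448 (I = 3 + (305/681)/8 = 3 + (305*(1/681))/8 = 3 + (⅛)*(305/681) = 3 + 305/5448 = 16649/5448 ≈ 3.0560)
(1869 - I) - 55 = (1869 - 1*16649/5448) - 55 = (1869 - 16649/5448) - 55 = 10165663/5448 - 55 = 9866023/5448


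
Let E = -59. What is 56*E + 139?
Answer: -3165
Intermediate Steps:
56*E + 139 = 56*(-59) + 139 = -3304 + 139 = -3165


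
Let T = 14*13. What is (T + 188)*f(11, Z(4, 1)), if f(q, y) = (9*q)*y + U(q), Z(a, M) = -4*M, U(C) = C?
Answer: -142450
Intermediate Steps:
f(q, y) = q + 9*q*y (f(q, y) = (9*q)*y + q = 9*q*y + q = q + 9*q*y)
T = 182
(T + 188)*f(11, Z(4, 1)) = (182 + 188)*(11*(1 + 9*(-4*1))) = 370*(11*(1 + 9*(-4))) = 370*(11*(1 - 36)) = 370*(11*(-35)) = 370*(-385) = -142450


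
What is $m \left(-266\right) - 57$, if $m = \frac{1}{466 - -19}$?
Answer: $- \frac{27911}{485} \approx -57.548$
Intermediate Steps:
$m = \frac{1}{485}$ ($m = \frac{1}{466 + \left(-161 + 180\right)} = \frac{1}{466 + 19} = \frac{1}{485} \approx 0.0020619$)
$m \left(-266\right) - 57 = \frac{1}{485} \left(-266\right) - 57 = - \frac{266}{485} - 57 = - \frac{27911}{485}$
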